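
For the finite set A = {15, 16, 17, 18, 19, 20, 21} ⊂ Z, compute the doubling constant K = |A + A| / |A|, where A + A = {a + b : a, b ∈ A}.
K = |A + A| / |A| = 13/7

Enumerate A + A = {a + b : a, b ∈ A}. With |A| = 7, there are |A|^2 = 49 ordered sum pairs; collecting distinct values, A + A = {30, 31, 32, 33, 34, 35, 36, 37, 38, 39, 40, 41, 42}, so |A + A| = 13. Thus K = 13/7. Here |A + A| = 2|A| − 1 = 13, the minimum possible — so K = 13/7 is minimal, which holds iff A is an arithmetic progression.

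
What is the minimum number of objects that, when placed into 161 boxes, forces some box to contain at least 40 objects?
n = (40 − 1)·161 + 1 = 6280

By the generalised pigeonhole principle, to guarantee some box contains ≥ r objects we need more than (r − 1) · k objects total. Threshold: n = (r − 1) · k + 1. With r = 40 and k = 161: n = 39 · 161 + 1 = 6279 + 1 = 6280. For n = 6279 = 39 · 161, we can put exactly 39 objects in every box, avoiding 40 in any single one — so 6280 is tight.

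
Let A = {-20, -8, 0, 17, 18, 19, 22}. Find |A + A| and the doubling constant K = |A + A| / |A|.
K = |A + A| / |A| = 27/7

Enumerate A + A = {a + b : a, b ∈ A}. With |A| = 7, there are |A|^2 = 49 ordered sum pairs; collecting distinct values, A + A = {-40, -28, -20, -16, -8, -3, -2, -1, 0, 2, 9, 10, 11, 14, 17, 18, 19, 22, 34, 35, 36, 37, 38, 39, 40, 41, 44}, so |A + A| = 27. Thus K = 27/7. For comparison, the minimum possible |A + A| over all 7-element sets is 2·7 − 1 = 13 (so min K = 13/7), attained only by arithmetic progressions.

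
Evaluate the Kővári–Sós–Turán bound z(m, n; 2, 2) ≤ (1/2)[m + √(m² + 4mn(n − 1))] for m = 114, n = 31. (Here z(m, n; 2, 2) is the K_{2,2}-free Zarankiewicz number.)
z(114, 31; 2, 2) ≤ (1/2)[114 + √(114² + 4·114·31·30)] = (1/2)[114 + √437076] = 387.5586

Kővári–Sós–Turán: let r_1, ..., r_114 be the row sums and z = Σ r_i the total number of 1s. Each pair of columns can share at most one row with both entries 1 (else a 2×2 all-ones block appears), so Σ_i C(r_i, 2) ≤ C(31, 2) = 465. By convexity Σ_i C(r_i, 2) ≥ 114·C(z/114, 2) = z(z − 114)/(2·114), giving z² − 114z − 114·31·30 ≤ 0 and hence z ≤ (1/2)[114 + √(12996 + 4·106020)] = (1/2)[114 + √437076] ≈ (1/2)(114 + 661.1172) = 387.5586.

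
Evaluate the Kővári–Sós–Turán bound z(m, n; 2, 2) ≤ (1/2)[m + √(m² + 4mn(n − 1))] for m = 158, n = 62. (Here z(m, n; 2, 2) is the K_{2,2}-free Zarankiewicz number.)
z(158, 62; 2, 2) ≤ (1/2)[158 + √(158² + 4·158·62·61)] = (1/2)[158 + √2415188] = 856.0438

Kővári–Sós–Turán: let r_1, ..., r_158 be the row sums and z = Σ r_i the total number of 1s. Each pair of columns can share at most one row with both entries 1 (else a 2×2 all-ones block appears), so Σ_i C(r_i, 2) ≤ C(62, 2) = 1891. By convexity Σ_i C(r_i, 2) ≥ 158·C(z/158, 2) = z(z − 158)/(2·158), giving z² − 158z − 158·62·61 ≤ 0 and hence z ≤ (1/2)[158 + √(24964 + 4·597556)] = (1/2)[158 + √2415188] ≈ (1/2)(158 + 1554.0875) = 856.0438.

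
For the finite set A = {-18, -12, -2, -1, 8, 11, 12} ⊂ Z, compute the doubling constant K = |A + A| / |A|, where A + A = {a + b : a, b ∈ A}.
K = |A + A| / |A| = 26/7

Enumerate A + A = {a + b : a, b ∈ A}. With |A| = 7, there are |A|^2 = 49 ordered sum pairs; collecting distinct values, A + A = {-36, -30, -24, -20, -19, -14, -13, -10, -7, -6, -4, -3, -2, -1, 0, 6, 7, 9, 10, 11, 16, 19, 20, 22, 23, 24}, so |A + A| = 26. Thus K = 26/7. For comparison, the minimum possible |A + A| over all 7-element sets is 2·7 − 1 = 13 (so min K = 13/7), attained only by arithmetic progressions.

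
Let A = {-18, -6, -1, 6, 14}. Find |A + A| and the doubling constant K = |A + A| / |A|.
K = |A + A| / |A| = 14/5

Enumerate A + A = {a + b : a, b ∈ A}. With |A| = 5, there are |A|^2 = 25 ordered sum pairs; collecting distinct values, A + A = {-36, -24, -19, -12, -7, -4, -2, 0, 5, 8, 12, 13, 20, 28}, so |A + A| = 14. Thus K = 14/5. For comparison, the minimum possible |A + A| over all 5-element sets is 2·5 − 1 = 9 (so min K = 9/5), attained only by arithmetic progressions.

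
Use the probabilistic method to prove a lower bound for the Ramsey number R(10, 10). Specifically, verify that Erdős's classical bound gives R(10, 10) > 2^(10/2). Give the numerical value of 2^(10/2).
2^(10/2) = 32; so R(10, 10) > 32

Colour each edge of K_n uniformly at random with red/blue. The expected number of monochromatic K_10 is C(n, 10) · 2 · 2^(−C(10,2)). If C(n, 10) · 2^(1 − C(10,2)) < 1, then with positive probability no monochromatic K_10 exists, so R(10, 10) > n. The standard estimate C(n, 10) ≤ n^10/10! shows this inequality holds whenever n ≤ 2^(10/2) (since 10! · 2^(C(10,2) − 1) > 2^(10^2/2) ≥ n^10). Hence R(10, 10) > 2^(10/2) = 32.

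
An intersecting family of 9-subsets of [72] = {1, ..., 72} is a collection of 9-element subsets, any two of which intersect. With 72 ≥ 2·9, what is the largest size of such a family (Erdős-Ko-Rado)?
max |F| = C(71, 8) = 10639125640

The Erdős-Ko-Rado theorem states: for n ≥ 2k, an intersecting family of k-subsets of an n-element set has size at most C(n − 1, k − 1), with equality for 'star' families {A ⊆ [n] : |A| = k, i ∈ A} (fix an element i). For n = 72, k = 9: C(71, 8) = 10639125640.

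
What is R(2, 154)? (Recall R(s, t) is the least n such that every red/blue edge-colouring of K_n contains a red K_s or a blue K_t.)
R(2, 154) = 154

R(2, k) = k for all k ≥ 2: in a 2-colouring of K_k, either some edge is red (a red K_2) or all edges are blue (a blue K_k). And K_{153} coloured all-blue has no blue K_154, so R(2, 154) > 153. Hence R(2, 154) = 154.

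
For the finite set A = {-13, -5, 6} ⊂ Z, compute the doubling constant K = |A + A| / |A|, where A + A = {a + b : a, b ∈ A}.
K = |A + A| / |A| = 6/3 = 2

Enumerate A + A = {a + b : a, b ∈ A}. With |A| = 3, there are |A|^2 = 9 ordered sum pairs; collecting distinct values, A + A = {-26, -18, -10, -7, 1, 12}, so |A + A| = 6. Thus K = 6/3 = 2. For comparison, the minimum possible |A + A| over all 3-element sets is 2·3 − 1 = 5 (so min K = 5/3), attained only by arithmetic progressions.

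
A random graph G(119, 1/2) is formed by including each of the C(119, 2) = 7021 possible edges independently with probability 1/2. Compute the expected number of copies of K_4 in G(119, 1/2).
E[# K_4] = C(119, 4) · (1/2)^C(4, 2) = 7940751 / 2^6 = 124074.234375

For each 4-subset S of vertices (there are C(119, 4) = 7940751 such S), let X_S = 1 if S induces a K_4 (all C(4, 2) = 6 edges present). Then P(X_S = 1) = (1/2)^6 = 1/64. By linearity of expectation, E[# K_4] = C(119, 4) · (1/2)^6 = 7940751 / 64 = 124074.234375.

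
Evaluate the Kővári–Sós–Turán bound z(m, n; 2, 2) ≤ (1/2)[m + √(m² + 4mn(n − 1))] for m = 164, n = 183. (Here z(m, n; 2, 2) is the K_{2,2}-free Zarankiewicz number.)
z(164, 183; 2, 2) ≤ (1/2)[164 + √(164² + 4·164·183·182)] = (1/2)[164 + √21875632] = 2420.5696

Kővári–Sós–Turán: let r_1, ..., r_164 be the row sums and z = Σ r_i the total number of 1s. Each pair of columns can share at most one row with both entries 1 (else a 2×2 all-ones block appears), so Σ_i C(r_i, 2) ≤ C(183, 2) = 16653. By convexity Σ_i C(r_i, 2) ≥ 164·C(z/164, 2) = z(z − 164)/(2·164), giving z² − 164z − 164·183·182 ≤ 0 and hence z ≤ (1/2)[164 + √(26896 + 4·5462184)] = (1/2)[164 + √21875632] ≈ (1/2)(164 + 4677.1393) = 2420.5696.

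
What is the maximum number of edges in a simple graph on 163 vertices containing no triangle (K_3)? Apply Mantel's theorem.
ex(163, K_3) = ⌊163^2/4⌋ = 6642

Mantel (1907): a triangle-free graph on n vertices has at most ⌊n^2/4⌋ edges, with equality for the complete bipartite graph K_{⌊n/2⌋, ⌈n/2⌉}. For n = 163: ⌊163^2/4⌋ = ⌊26569/4⌋ = 6642. The extremal graph is K_{81, 82}, which has 81·82 = 6642 edges.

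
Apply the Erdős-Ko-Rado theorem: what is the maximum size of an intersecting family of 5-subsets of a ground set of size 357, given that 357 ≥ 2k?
max |F| = C(356, 4) = 658029065

Erdős-Ko-Rado (1961): when n ≥ 2k, max |F| = C(n−1, k−1). The bound is attained by the star {A : i ∈ A} for any fixed i ∈ [n]. Here C(357−1, 5−1) = C(356, 4) = 658029065.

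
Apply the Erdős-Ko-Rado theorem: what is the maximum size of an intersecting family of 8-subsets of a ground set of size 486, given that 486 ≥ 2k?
max |F| = C(485, 7) = 1199147371856720

The Erdős-Ko-Rado theorem states: for n ≥ 2k, an intersecting family of k-subsets of an n-element set has size at most C(n − 1, k − 1), with equality for 'star' families {A ⊆ [n] : |A| = k, i ∈ A} (fix an element i). For n = 486, k = 8: C(485, 7) = 1199147371856720.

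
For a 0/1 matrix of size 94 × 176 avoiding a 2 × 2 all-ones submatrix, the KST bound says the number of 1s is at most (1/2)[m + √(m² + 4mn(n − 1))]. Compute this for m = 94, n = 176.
z(94, 176; 2, 2) ≤ (1/2)[94 + √(94² + 4·94·176·175)] = (1/2)[94 + √11589636] = 1749.1777

Kővári–Sós–Turán: let r_1, ..., r_94 be the row sums and z = Σ r_i the total number of 1s. Each pair of columns can share at most one row with both entries 1 (else a 2×2 all-ones block appears), so Σ_i C(r_i, 2) ≤ C(176, 2) = 15400. By convexity Σ_i C(r_i, 2) ≥ 94·C(z/94, 2) = z(z − 94)/(2·94), giving z² − 94z − 94·176·175 ≤ 0 and hence z ≤ (1/2)[94 + √(8836 + 4·2895200)] = (1/2)[94 + √11589636] ≈ (1/2)(94 + 3404.3554) = 1749.1777.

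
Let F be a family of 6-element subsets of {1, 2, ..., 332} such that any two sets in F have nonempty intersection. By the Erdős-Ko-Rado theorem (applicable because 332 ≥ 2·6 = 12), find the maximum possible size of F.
max |F| = C(331, 5) = 32120195646

Erdős-Ko-Rado (1961): when n ≥ 2k, max |F| = C(n−1, k−1). The bound is attained by the star {A : i ∈ A} for any fixed i ∈ [n]. Here C(332−1, 6−1) = C(331, 5) = 32120195646.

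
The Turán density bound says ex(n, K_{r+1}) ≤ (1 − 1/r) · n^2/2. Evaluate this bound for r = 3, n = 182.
Turán density bound = (2/3) · 182^2/2 = 33124/3 ≈ 11041.3333

Turán's theorem: ex(n, K_{r+1}) is achieved by the complete r-partite Turán graph T(n, r) with parts as balanced as possible, and is at most (1 − 1/r) · n^2/2. For r = 3, n = 182: the density bound is (2/3) · 33124/2 = 33124/3 ≈ 11041.3333. The integer-valued extremum is e(T(182, 3)) = 11041, which is strictly less than the density bound 33124/3 since 3 ∤ 182 (the parts of T(182, 3) cannot all be equal).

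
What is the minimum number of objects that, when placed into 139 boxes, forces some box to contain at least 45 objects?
n = (45 − 1)·139 + 1 = 6117

By the generalised pigeonhole principle, to guarantee some box contains ≥ r objects we need more than (r − 1) · k objects total. Threshold: n = (r − 1) · k + 1. With r = 45 and k = 139: n = 44 · 139 + 1 = 6116 + 1 = 6117. For n = 6116 = 44 · 139, we can put exactly 44 objects in every box, avoiding 45 in any single one — so 6117 is tight.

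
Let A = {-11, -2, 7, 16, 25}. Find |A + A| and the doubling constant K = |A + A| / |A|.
K = |A + A| / |A| = 9/5

Enumerate A + A = {a + b : a, b ∈ A}. With |A| = 5, there are |A|^2 = 25 ordered sum pairs; collecting distinct values, A + A = {-22, -13, -4, 5, 14, 23, 32, 41, 50}, so |A + A| = 9. Thus K = 9/5. Here |A + A| = 2|A| − 1 = 9, the minimum possible — so K = 9/5 is minimal, which holds iff A is an arithmetic progression.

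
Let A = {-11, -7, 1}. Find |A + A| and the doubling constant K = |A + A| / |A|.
K = |A + A| / |A| = 6/3 = 2

Enumerate A + A = {a + b : a, b ∈ A}. With |A| = 3, there are |A|^2 = 9 ordered sum pairs; collecting distinct values, A + A = {-22, -18, -14, -10, -6, 2}, so |A + A| = 6. Thus K = 6/3 = 2. For comparison, the minimum possible |A + A| over all 3-element sets is 2·3 − 1 = 5 (so min K = 5/3), attained only by arithmetic progressions.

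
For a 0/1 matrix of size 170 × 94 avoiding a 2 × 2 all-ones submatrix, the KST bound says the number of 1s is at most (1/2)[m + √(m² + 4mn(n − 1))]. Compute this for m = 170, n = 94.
z(170, 94; 2, 2) ≤ (1/2)[170 + √(170² + 4·170·94·93)] = (1/2)[170 + √5973460] = 1307.0331

Kővári–Sós–Turán: let r_1, ..., r_170 be the row sums and z = Σ r_i the total number of 1s. Each pair of columns can share at most one row with both entries 1 (else a 2×2 all-ones block appears), so Σ_i C(r_i, 2) ≤ C(94, 2) = 4371. By convexity Σ_i C(r_i, 2) ≥ 170·C(z/170, 2) = z(z − 170)/(2·170), giving z² − 170z − 170·94·93 ≤ 0 and hence z ≤ (1/2)[170 + √(28900 + 4·1486140)] = (1/2)[170 + √5973460] ≈ (1/2)(170 + 2444.0663) = 1307.0331.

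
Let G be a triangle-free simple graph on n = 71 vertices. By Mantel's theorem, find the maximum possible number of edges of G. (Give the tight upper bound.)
ex(71, K_3) = ⌊71^2/4⌋ = 1260

Mantel (1907): a triangle-free graph on n vertices has at most ⌊n^2/4⌋ edges, with equality for the complete bipartite graph K_{⌊n/2⌋, ⌈n/2⌉}. For n = 71: ⌊71^2/4⌋ = ⌊5041/4⌋ = 1260. The extremal graph is K_{35, 36}, which has 35·36 = 1260 edges.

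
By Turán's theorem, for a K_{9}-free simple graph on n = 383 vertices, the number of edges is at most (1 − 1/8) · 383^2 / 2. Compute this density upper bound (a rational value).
Turán density bound = (7/8) · 383^2/2 = 1026823/16 ≈ 64176.4375

Turán's theorem: ex(n, K_{r+1}) is achieved by the complete r-partite Turán graph T(n, r) with parts as balanced as possible, and is at most (1 − 1/r) · n^2/2. For r = 8, n = 383: the density bound is (7/8) · 146689/2 = 1026823/16 ≈ 64176.4375. The integer-valued extremum is e(T(383, 8)) = 64176, which is strictly less than the density bound 1026823/16 since 8 ∤ 383 (the parts of T(383, 8) cannot all be equal).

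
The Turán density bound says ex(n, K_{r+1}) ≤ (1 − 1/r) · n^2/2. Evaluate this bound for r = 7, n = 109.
Turán density bound = (6/7) · 109^2/2 = 35643/7 ≈ 5091.8571

Turán's theorem: ex(n, K_{r+1}) is achieved by the complete r-partite Turán graph T(n, r) with parts as balanced as possible, and is at most (1 − 1/r) · n^2/2. For r = 7, n = 109: the density bound is (6/7) · 11881/2 = 35643/7 ≈ 5091.8571. The integer-valued extremum is e(T(109, 7)) = 5091, which is strictly less than the density bound 35643/7 since 7 ∤ 109 (the parts of T(109, 7) cannot all be equal).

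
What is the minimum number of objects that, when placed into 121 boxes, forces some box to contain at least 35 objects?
n = (35 − 1)·121 + 1 = 4115

By the generalised pigeonhole principle, to guarantee some box contains ≥ r objects we need more than (r − 1) · k objects total. Threshold: n = (r − 1) · k + 1. With r = 35 and k = 121: n = 34 · 121 + 1 = 4114 + 1 = 4115. For n = 4114 = 34 · 121, we can put exactly 34 objects in every box, avoiding 35 in any single one — so 4115 is tight.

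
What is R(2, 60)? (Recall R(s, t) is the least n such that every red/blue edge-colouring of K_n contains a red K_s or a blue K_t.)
R(2, 60) = 60

R(2, k) = k for all k ≥ 2: in a 2-colouring of K_k, either some edge is red (a red K_2) or all edges are blue (a blue K_k). And K_{59} coloured all-blue has no blue K_60, so R(2, 60) > 59. Hence R(2, 60) = 60.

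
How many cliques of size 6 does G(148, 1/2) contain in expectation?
E[# K_6] = C(148, 6) · (1/2)^C(6, 2) = 13172431272 / 2^15 = 1646553909/4096 ≈ 401990.700439

For each 6-subset S of vertices (there are C(148, 6) = 13172431272 such S), let X_S = 1 if S induces a K_6 (all C(6, 2) = 15 edges present). Then P(X_S = 1) = (1/2)^15 = 1/32768. By linearity of expectation, E[# K_6] = C(148, 6) · (1/2)^15 = 13172431272 / 32768 = 1646553909/4096 ≈ 401990.700439.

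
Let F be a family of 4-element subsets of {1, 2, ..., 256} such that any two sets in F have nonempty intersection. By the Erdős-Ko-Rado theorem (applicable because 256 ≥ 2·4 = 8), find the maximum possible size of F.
max |F| = C(255, 3) = 2731135

The Erdős-Ko-Rado theorem states: for n ≥ 2k, an intersecting family of k-subsets of an n-element set has size at most C(n − 1, k − 1), with equality for 'star' families {A ⊆ [n] : |A| = k, i ∈ A} (fix an element i). For n = 256, k = 4: C(255, 3) = 2731135.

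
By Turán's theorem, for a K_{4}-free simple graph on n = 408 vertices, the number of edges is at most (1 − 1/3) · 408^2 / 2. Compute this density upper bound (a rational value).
Turán density bound = (2/3) · 408^2/2 = 55488

Turán's theorem: ex(n, K_{r+1}) is achieved by the complete r-partite Turán graph T(n, r) with parts as balanced as possible, and is at most (1 − 1/r) · n^2/2. For r = 3, n = 408: the density bound is (2/3) · 166464/2 = 55488. Since 3 ∣ 408, the Turán graph T(408, 3) has parts of equal size 136, and its edge count e(T(408, 3)) = 55488 attains the density bound exactly.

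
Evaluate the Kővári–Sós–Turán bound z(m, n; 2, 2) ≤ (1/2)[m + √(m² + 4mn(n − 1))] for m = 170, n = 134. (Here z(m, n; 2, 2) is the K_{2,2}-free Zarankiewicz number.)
z(170, 134; 2, 2) ≤ (1/2)[170 + √(170² + 4·170·134·133)] = (1/2)[170 + √12147860] = 1827.689

Kővári–Sós–Turán: let r_1, ..., r_170 be the row sums and z = Σ r_i the total number of 1s. Each pair of columns can share at most one row with both entries 1 (else a 2×2 all-ones block appears), so Σ_i C(r_i, 2) ≤ C(134, 2) = 8911. By convexity Σ_i C(r_i, 2) ≥ 170·C(z/170, 2) = z(z − 170)/(2·170), giving z² − 170z − 170·134·133 ≤ 0 and hence z ≤ (1/2)[170 + √(28900 + 4·3029740)] = (1/2)[170 + √12147860] ≈ (1/2)(170 + 3485.378) = 1827.689.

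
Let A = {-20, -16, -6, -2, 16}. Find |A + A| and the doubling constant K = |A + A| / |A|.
K = |A + A| / |A| = 13/5

Enumerate A + A = {a + b : a, b ∈ A}. With |A| = 5, there are |A|^2 = 25 ordered sum pairs; collecting distinct values, A + A = {-40, -36, -32, -26, -22, -18, -12, -8, -4, 0, 10, 14, 32}, so |A + A| = 13. Thus K = 13/5. For comparison, the minimum possible |A + A| over all 5-element sets is 2·5 − 1 = 9 (so min K = 9/5), attained only by arithmetic progressions.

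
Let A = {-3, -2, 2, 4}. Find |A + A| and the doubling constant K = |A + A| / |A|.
K = |A + A| / |A| = 10/4 = 5/2

Enumerate A + A = {a + b : a, b ∈ A}. With |A| = 4, there are |A|^2 = 16 ordered sum pairs; collecting distinct values, A + A = {-6, -5, -4, -1, 0, 1, 2, 4, 6, 8}, so |A + A| = 10. Thus K = 10/4 = 5/2. For comparison, the minimum possible |A + A| over all 4-element sets is 2·4 − 1 = 7 (so min K = 7/4), attained only by arithmetic progressions.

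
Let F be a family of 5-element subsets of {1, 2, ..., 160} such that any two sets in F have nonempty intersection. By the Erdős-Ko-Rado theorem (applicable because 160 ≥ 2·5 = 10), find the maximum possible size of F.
max |F| = C(159, 4) = 25637001

The Erdős-Ko-Rado theorem states: for n ≥ 2k, an intersecting family of k-subsets of an n-element set has size at most C(n − 1, k − 1), with equality for 'star' families {A ⊆ [n] : |A| = k, i ∈ A} (fix an element i). For n = 160, k = 5: C(159, 4) = 25637001.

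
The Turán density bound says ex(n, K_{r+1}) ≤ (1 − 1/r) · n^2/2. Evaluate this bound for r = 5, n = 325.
Turán density bound = (4/5) · 325^2/2 = 42250

Turán's theorem: ex(n, K_{r+1}) is achieved by the complete r-partite Turán graph T(n, r) with parts as balanced as possible, and is at most (1 − 1/r) · n^2/2. For r = 5, n = 325: the density bound is (4/5) · 105625/2 = 42250. Since 5 ∣ 325, the Turán graph T(325, 5) has parts of equal size 65, and its edge count e(T(325, 5)) = 42250 attains the density bound exactly.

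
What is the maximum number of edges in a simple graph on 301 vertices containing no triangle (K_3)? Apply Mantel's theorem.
ex(301, K_3) = ⌊301^2/4⌋ = 22650

Mantel (1907): a triangle-free graph on n vertices has at most ⌊n^2/4⌋ edges, with equality for the complete bipartite graph K_{⌊n/2⌋, ⌈n/2⌉}. For n = 301: ⌊301^2/4⌋ = ⌊90601/4⌋ = 22650. The extremal graph is K_{150, 151}, which has 150·151 = 22650 edges.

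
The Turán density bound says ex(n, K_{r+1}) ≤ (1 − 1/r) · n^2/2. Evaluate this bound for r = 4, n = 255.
Turán density bound = (3/4) · 255^2/2 = 195075/8 ≈ 24384.375

Turán's theorem: ex(n, K_{r+1}) is achieved by the complete r-partite Turán graph T(n, r) with parts as balanced as possible, and is at most (1 − 1/r) · n^2/2. For r = 4, n = 255: the density bound is (3/4) · 65025/2 = 195075/8 ≈ 24384.375. The integer-valued extremum is e(T(255, 4)) = 24384, which is strictly less than the density bound 195075/8 since 4 ∤ 255 (the parts of T(255, 4) cannot all be equal).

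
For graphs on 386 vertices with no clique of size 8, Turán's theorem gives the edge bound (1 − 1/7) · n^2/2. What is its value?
Turán density bound = (6/7) · 386^2/2 = 446988/7 ≈ 63855.4286

Turán's theorem: ex(n, K_{r+1}) is achieved by the complete r-partite Turán graph T(n, r) with parts as balanced as possible, and is at most (1 − 1/r) · n^2/2. For r = 7, n = 386: the density bound is (6/7) · 148996/2 = 446988/7 ≈ 63855.4286. The integer-valued extremum is e(T(386, 7)) = 63855, which is strictly less than the density bound 446988/7 since 7 ∤ 386 (the parts of T(386, 7) cannot all be equal).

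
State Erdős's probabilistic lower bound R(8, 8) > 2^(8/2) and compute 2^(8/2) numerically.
2^(8/2) = 16; so R(8, 8) > 16

Colour each edge of K_n uniformly at random with red/blue. The expected number of monochromatic K_8 is C(n, 8) · 2 · 2^(−C(8,2)). If C(n, 8) · 2^(1 − C(8,2)) < 1, then with positive probability no monochromatic K_8 exists, so R(8, 8) > n. The standard estimate C(n, 8) ≤ n^8/8! shows this inequality holds whenever n ≤ 2^(8/2) (since 8! · 2^(C(8,2) − 1) > 2^(8^2/2) ≥ n^8). Hence R(8, 8) > 2^(8/2) = 16.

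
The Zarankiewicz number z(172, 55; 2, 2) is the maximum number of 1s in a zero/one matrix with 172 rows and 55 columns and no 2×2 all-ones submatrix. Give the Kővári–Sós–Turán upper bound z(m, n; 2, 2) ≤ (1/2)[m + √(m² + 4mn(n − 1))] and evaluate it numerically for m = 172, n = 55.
z(172, 55; 2, 2) ≤ (1/2)[172 + √(172² + 4·172·55·54)] = (1/2)[172 + √2072944] = 805.8861

Kővári–Sós–Turán: let r_1, ..., r_172 be the row sums and z = Σ r_i the total number of 1s. Each pair of columns can share at most one row with both entries 1 (else a 2×2 all-ones block appears), so Σ_i C(r_i, 2) ≤ C(55, 2) = 1485. By convexity Σ_i C(r_i, 2) ≥ 172·C(z/172, 2) = z(z − 172)/(2·172), giving z² − 172z − 172·55·54 ≤ 0 and hence z ≤ (1/2)[172 + √(29584 + 4·510840)] = (1/2)[172 + √2072944] ≈ (1/2)(172 + 1439.7722) = 805.8861.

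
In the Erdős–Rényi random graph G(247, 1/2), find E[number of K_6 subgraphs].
E[# K_6] = C(247, 6) · (1/2)^C(6, 2) = 296672379003 / 2^15 ≈ 9053722.503754

For each 6-subset S of vertices (there are C(247, 6) = 296672379003 such S), let X_S = 1 if S induces a K_6 (all C(6, 2) = 15 edges present). Then P(X_S = 1) = (1/2)^15 = 1/32768. By linearity of expectation, E[# K_6] = C(247, 6) · (1/2)^15 = 296672379003 / 32768 ≈ 9053722.503754.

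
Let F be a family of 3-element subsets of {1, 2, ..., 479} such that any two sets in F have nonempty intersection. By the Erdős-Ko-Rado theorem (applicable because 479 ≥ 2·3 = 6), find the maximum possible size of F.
max |F| = C(478, 2) = 114003

Erdős-Ko-Rado (1961): when n ≥ 2k, max |F| = C(n−1, k−1). The bound is attained by the star {A : i ∈ A} for any fixed i ∈ [n]. Here C(479−1, 3−1) = C(478, 2) = 114003.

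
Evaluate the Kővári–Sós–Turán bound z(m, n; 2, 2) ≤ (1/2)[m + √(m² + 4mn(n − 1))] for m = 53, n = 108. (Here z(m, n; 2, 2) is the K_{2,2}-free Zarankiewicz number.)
z(53, 108; 2, 2) ≤ (1/2)[53 + √(53² + 4·53·108·107)] = (1/2)[53 + √2452681] = 809.5519

Kővári–Sós–Turán: let r_1, ..., r_53 be the row sums and z = Σ r_i the total number of 1s. Each pair of columns can share at most one row with both entries 1 (else a 2×2 all-ones block appears), so Σ_i C(r_i, 2) ≤ C(108, 2) = 5778. By convexity Σ_i C(r_i, 2) ≥ 53·C(z/53, 2) = z(z − 53)/(2·53), giving z² − 53z − 53·108·107 ≤ 0 and hence z ≤ (1/2)[53 + √(2809 + 4·612468)] = (1/2)[53 + √2452681] ≈ (1/2)(53 + 1566.1038) = 809.5519.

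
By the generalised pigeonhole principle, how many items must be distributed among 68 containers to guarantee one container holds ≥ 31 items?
n = (31 − 1)·68 + 1 = 2041

By the generalised pigeonhole principle, to guarantee some box contains ≥ r objects we need more than (r − 1) · k objects total. Threshold: n = (r − 1) · k + 1. With r = 31 and k = 68: n = 30 · 68 + 1 = 2040 + 1 = 2041. For n = 2040 = 30 · 68, we can put exactly 30 objects in every box, avoiding 31 in any single one — so 2041 is tight.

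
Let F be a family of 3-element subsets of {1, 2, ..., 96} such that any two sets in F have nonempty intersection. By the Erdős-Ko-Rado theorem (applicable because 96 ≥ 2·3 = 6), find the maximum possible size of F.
max |F| = C(95, 2) = 4465

The Erdős-Ko-Rado theorem states: for n ≥ 2k, an intersecting family of k-subsets of an n-element set has size at most C(n − 1, k − 1), with equality for 'star' families {A ⊆ [n] : |A| = k, i ∈ A} (fix an element i). For n = 96, k = 3: C(95, 2) = 4465.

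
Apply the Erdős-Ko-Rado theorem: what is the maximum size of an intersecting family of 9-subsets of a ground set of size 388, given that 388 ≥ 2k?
max |F| = C(387, 8) = 11602201648047120

The Erdős-Ko-Rado theorem states: for n ≥ 2k, an intersecting family of k-subsets of an n-element set has size at most C(n − 1, k − 1), with equality for 'star' families {A ⊆ [n] : |A| = k, i ∈ A} (fix an element i). For n = 388, k = 9: C(387, 8) = 11602201648047120.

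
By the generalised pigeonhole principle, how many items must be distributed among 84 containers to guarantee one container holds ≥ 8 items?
n = (8 − 1)·84 + 1 = 589

By the generalised pigeonhole principle, to guarantee some box contains ≥ r objects we need more than (r − 1) · k objects total. Threshold: n = (r − 1) · k + 1. With r = 8 and k = 84: n = 7 · 84 + 1 = 588 + 1 = 589. For n = 588 = 7 · 84, we can put exactly 7 objects in every box, avoiding 8 in any single one — so 589 is tight.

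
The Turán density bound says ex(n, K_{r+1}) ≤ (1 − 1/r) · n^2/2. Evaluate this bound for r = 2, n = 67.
Turán density bound = (1/2) · 67^2/2 = 4489/4 ≈ 1122.25

Turán's theorem: ex(n, K_{r+1}) is achieved by the complete r-partite Turán graph T(n, r) with parts as balanced as possible, and is at most (1 − 1/r) · n^2/2. For r = 2, n = 67: the density bound is (1/2) · 4489/2 = 4489/4 ≈ 1122.25. The integer-valued extremum is e(T(67, 2)) = 1122, which is strictly less than the density bound 4489/4 since 2 ∤ 67 (the parts of T(67, 2) cannot all be equal).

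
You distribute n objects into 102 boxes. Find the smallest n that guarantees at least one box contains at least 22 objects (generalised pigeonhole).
n = (22 − 1)·102 + 1 = 2143

By the generalised pigeonhole principle, to guarantee some box contains ≥ r objects we need more than (r − 1) · k objects total. Threshold: n = (r − 1) · k + 1. With r = 22 and k = 102: n = 21 · 102 + 1 = 2142 + 1 = 2143. For n = 2142 = 21 · 102, we can put exactly 21 objects in every box, avoiding 22 in any single one — so 2143 is tight.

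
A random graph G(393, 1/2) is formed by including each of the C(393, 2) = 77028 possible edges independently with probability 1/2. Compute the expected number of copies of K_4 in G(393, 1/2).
E[# K_4] = C(393, 4) · (1/2)^C(4, 2) = 978833310 / 2^6 = 489416655/32 = 15294270.46875

For each 4-subset S of vertices (there are C(393, 4) = 978833310 such S), let X_S = 1 if S induces a K_4 (all C(4, 2) = 6 edges present). Then P(X_S = 1) = (1/2)^6 = 1/64. By linearity of expectation, E[# K_4] = C(393, 4) · (1/2)^6 = 978833310 / 64 = 489416655/32 = 15294270.46875.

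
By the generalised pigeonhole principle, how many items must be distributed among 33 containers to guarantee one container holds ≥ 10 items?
n = (10 − 1)·33 + 1 = 298

By the generalised pigeonhole principle, to guarantee some box contains ≥ r objects we need more than (r − 1) · k objects total. Threshold: n = (r − 1) · k + 1. With r = 10 and k = 33: n = 9 · 33 + 1 = 297 + 1 = 298. For n = 297 = 9 · 33, we can put exactly 9 objects in every box, avoiding 10 in any single one — so 298 is tight.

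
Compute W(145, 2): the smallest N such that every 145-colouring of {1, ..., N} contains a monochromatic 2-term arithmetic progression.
W(145, 2) = 145 + 1 = 146

A 2-term AP is any pair of integers, so a monochromatic 2-AP exists iff some colour is used at least twice. With 145 colours, the colouring i ↦ i on {1, ..., 145} uses each colour once, avoiding any monochromatic pair, so W(145, 2) > 145. For {1, ..., 146}, pigeonhole forces two integers of the same colour, which form a monochromatic 2-AP. Hence W(145, 2) = 146.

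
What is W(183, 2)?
W(183, 2) = 183 + 1 = 184

A 2-term AP is any pair of integers, so a monochromatic 2-AP exists iff some colour is used at least twice. With 183 colours, the colouring i ↦ i on {1, ..., 183} uses each colour once, avoiding any monochromatic pair, so W(183, 2) > 183. For {1, ..., 184}, pigeonhole forces two integers of the same colour, which form a monochromatic 2-AP. Hence W(183, 2) = 184.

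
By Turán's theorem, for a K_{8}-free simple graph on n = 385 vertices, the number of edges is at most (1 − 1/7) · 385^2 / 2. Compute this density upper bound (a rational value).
Turán density bound = (6/7) · 385^2/2 = 63525

Turán's theorem: ex(n, K_{r+1}) is achieved by the complete r-partite Turán graph T(n, r) with parts as balanced as possible, and is at most (1 − 1/r) · n^2/2. For r = 7, n = 385: the density bound is (6/7) · 148225/2 = 63525. Since 7 ∣ 385, the Turán graph T(385, 7) has parts of equal size 55, and its edge count e(T(385, 7)) = 63525 attains the density bound exactly.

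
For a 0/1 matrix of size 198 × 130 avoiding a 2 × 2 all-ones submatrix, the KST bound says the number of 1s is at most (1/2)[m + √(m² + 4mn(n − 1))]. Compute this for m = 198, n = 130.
z(198, 130; 2, 2) ≤ (1/2)[198 + √(198² + 4·198·130·129)] = (1/2)[198 + √13321044] = 1923.9003

Kővári–Sós–Turán: let r_1, ..., r_198 be the row sums and z = Σ r_i the total number of 1s. Each pair of columns can share at most one row with both entries 1 (else a 2×2 all-ones block appears), so Σ_i C(r_i, 2) ≤ C(130, 2) = 8385. By convexity Σ_i C(r_i, 2) ≥ 198·C(z/198, 2) = z(z − 198)/(2·198), giving z² − 198z − 198·130·129 ≤ 0 and hence z ≤ (1/2)[198 + √(39204 + 4·3320460)] = (1/2)[198 + √13321044] ≈ (1/2)(198 + 3649.8005) = 1923.9003.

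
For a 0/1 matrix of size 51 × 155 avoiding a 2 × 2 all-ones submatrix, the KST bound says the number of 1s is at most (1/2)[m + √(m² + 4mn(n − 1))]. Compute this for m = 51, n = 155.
z(51, 155; 2, 2) ≤ (1/2)[51 + √(51² + 4·51·155·154)] = (1/2)[51 + √4872081] = 1129.1395

Kővári–Sós–Turán: let r_1, ..., r_51 be the row sums and z = Σ r_i the total number of 1s. Each pair of columns can share at most one row with both entries 1 (else a 2×2 all-ones block appears), so Σ_i C(r_i, 2) ≤ C(155, 2) = 11935. By convexity Σ_i C(r_i, 2) ≥ 51·C(z/51, 2) = z(z − 51)/(2·51), giving z² − 51z − 51·155·154 ≤ 0 and hence z ≤ (1/2)[51 + √(2601 + 4·1217370)] = (1/2)[51 + √4872081] ≈ (1/2)(51 + 2207.2791) = 1129.1395.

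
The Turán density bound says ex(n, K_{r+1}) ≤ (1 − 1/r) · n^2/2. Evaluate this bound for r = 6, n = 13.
Turán density bound = (5/6) · 13^2/2 = 845/12 ≈ 70.4167

Turán's theorem: ex(n, K_{r+1}) is achieved by the complete r-partite Turán graph T(n, r) with parts as balanced as possible, and is at most (1 − 1/r) · n^2/2. For r = 6, n = 13: the density bound is (5/6) · 169/2 = 845/12 ≈ 70.4167. The integer-valued extremum is e(T(13, 6)) = 70, which is strictly less than the density bound 845/12 since 6 ∤ 13 (the parts of T(13, 6) cannot all be equal).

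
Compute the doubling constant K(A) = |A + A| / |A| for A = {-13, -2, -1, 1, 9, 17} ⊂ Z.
K = |A + A| / |A| = 19/6

Enumerate A + A = {a + b : a, b ∈ A}. With |A| = 6, there are |A|^2 = 36 ordered sum pairs; collecting distinct values, A + A = {-26, -15, -14, -12, -4, -3, -2, -1, 0, 2, 4, 7, 8, 10, 15, 16, 18, 26, 34}, so |A + A| = 19. Thus K = 19/6. For comparison, the minimum possible |A + A| over all 6-element sets is 2·6 − 1 = 11 (so min K = 11/6), attained only by arithmetic progressions.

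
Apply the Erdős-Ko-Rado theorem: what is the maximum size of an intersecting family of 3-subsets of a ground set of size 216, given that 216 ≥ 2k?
max |F| = C(215, 2) = 23005

Erdős-Ko-Rado (1961): when n ≥ 2k, max |F| = C(n−1, k−1). The bound is attained by the star {A : i ∈ A} for any fixed i ∈ [n]. Here C(216−1, 3−1) = C(215, 2) = 23005.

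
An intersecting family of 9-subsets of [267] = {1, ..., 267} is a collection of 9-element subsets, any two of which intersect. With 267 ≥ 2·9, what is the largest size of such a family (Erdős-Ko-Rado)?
max |F| = C(266, 8) = 558961084927245

The Erdős-Ko-Rado theorem states: for n ≥ 2k, an intersecting family of k-subsets of an n-element set has size at most C(n − 1, k − 1), with equality for 'star' families {A ⊆ [n] : |A| = k, i ∈ A} (fix an element i). For n = 267, k = 9: C(266, 8) = 558961084927245.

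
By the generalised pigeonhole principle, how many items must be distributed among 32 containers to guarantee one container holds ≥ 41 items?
n = (41 − 1)·32 + 1 = 1281

By the generalised pigeonhole principle, to guarantee some box contains ≥ r objects we need more than (r − 1) · k objects total. Threshold: n = (r − 1) · k + 1. With r = 41 and k = 32: n = 40 · 32 + 1 = 1280 + 1 = 1281. For n = 1280 = 40 · 32, we can put exactly 40 objects in every box, avoiding 41 in any single one — so 1281 is tight.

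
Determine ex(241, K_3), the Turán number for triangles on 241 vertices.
ex(241, K_3) = ⌊241^2/4⌋ = 14520

Mantel (1907): a triangle-free graph on n vertices has at most ⌊n^2/4⌋ edges, with equality for the complete bipartite graph K_{⌊n/2⌋, ⌈n/2⌉}. For n = 241: ⌊241^2/4⌋ = ⌊58081/4⌋ = 14520. The extremal graph is K_{120, 121}, which has 120·121 = 14520 edges.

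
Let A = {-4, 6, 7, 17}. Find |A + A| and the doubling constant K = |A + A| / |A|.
K = |A + A| / |A| = 9/4

Enumerate A + A = {a + b : a, b ∈ A}. With |A| = 4, there are |A|^2 = 16 ordered sum pairs; collecting distinct values, A + A = {-8, 2, 3, 12, 13, 14, 23, 24, 34}, so |A + A| = 9. Thus K = 9/4. For comparison, the minimum possible |A + A| over all 4-element sets is 2·4 − 1 = 7 (so min K = 7/4), attained only by arithmetic progressions.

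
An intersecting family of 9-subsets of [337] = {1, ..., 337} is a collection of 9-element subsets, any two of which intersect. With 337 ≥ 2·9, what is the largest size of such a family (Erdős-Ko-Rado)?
max |F| = C(336, 8) = 3704504926004190

Erdős-Ko-Rado (1961): when n ≥ 2k, max |F| = C(n−1, k−1). The bound is attained by the star {A : i ∈ A} for any fixed i ∈ [n]. Here C(337−1, 9−1) = C(336, 8) = 3704504926004190.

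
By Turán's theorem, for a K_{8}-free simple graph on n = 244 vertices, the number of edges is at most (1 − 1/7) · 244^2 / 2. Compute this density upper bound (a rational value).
Turán density bound = (6/7) · 244^2/2 = 178608/7 ≈ 25515.4286

Turán's theorem: ex(n, K_{r+1}) is achieved by the complete r-partite Turán graph T(n, r) with parts as balanced as possible, and is at most (1 − 1/r) · n^2/2. For r = 7, n = 244: the density bound is (6/7) · 59536/2 = 178608/7 ≈ 25515.4286. The integer-valued extremum is e(T(244, 7)) = 25515, which is strictly less than the density bound 178608/7 since 7 ∤ 244 (the parts of T(244, 7) cannot all be equal).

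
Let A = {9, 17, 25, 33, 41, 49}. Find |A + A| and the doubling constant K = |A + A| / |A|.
K = |A + A| / |A| = 11/6

Enumerate A + A = {a + b : a, b ∈ A}. With |A| = 6, there are |A|^2 = 36 ordered sum pairs; collecting distinct values, A + A = {18, 26, 34, 42, 50, 58, 66, 74, 82, 90, 98}, so |A + A| = 11. Thus K = 11/6. Here |A + A| = 2|A| − 1 = 11, the minimum possible — so K = 11/6 is minimal, which holds iff A is an arithmetic progression.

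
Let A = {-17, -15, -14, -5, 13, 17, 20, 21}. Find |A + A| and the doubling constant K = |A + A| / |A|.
K = |A + A| / |A| = 33/8

Enumerate A + A = {a + b : a, b ∈ A}. With |A| = 8, there are |A|^2 = 64 ordered sum pairs; collecting distinct values, A + A = {-34, -32, -31, -30, -29, -28, -22, -20, -19, -10, -4, -2, -1, 0, 2, 3, 4, 5, 6, 7, 8, 12, 15, 16, 26, 30, 33, 34, 37, 38, 40, 41, 42}, so |A + A| = 33. Thus K = 33/8. For comparison, the minimum possible |A + A| over all 8-element sets is 2·8 − 1 = 15 (so min K = 15/8), attained only by arithmetic progressions.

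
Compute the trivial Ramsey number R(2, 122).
R(2, 122) = 122

R(2, k) = k for all k ≥ 2: in a 2-colouring of K_k, either some edge is red (a red K_2) or all edges are blue (a blue K_k). And K_{121} coloured all-blue has no blue K_122, so R(2, 122) > 121. Hence R(2, 122) = 122.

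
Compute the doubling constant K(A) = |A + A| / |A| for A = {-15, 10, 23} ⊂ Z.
K = |A + A| / |A| = 6/3 = 2

Enumerate A + A = {a + b : a, b ∈ A}. With |A| = 3, there are |A|^2 = 9 ordered sum pairs; collecting distinct values, A + A = {-30, -5, 8, 20, 33, 46}, so |A + A| = 6. Thus K = 6/3 = 2. For comparison, the minimum possible |A + A| over all 3-element sets is 2·3 − 1 = 5 (so min K = 5/3), attained only by arithmetic progressions.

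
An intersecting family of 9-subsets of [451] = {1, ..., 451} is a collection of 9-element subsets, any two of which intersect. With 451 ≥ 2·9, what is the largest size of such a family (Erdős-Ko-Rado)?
max |F| = C(450, 8) = 39174677916258600

Erdős-Ko-Rado (1961): when n ≥ 2k, max |F| = C(n−1, k−1). The bound is attained by the star {A : i ∈ A} for any fixed i ∈ [n]. Here C(451−1, 9−1) = C(450, 8) = 39174677916258600.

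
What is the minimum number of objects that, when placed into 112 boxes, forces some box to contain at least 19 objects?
n = (19 − 1)·112 + 1 = 2017

By the generalised pigeonhole principle, to guarantee some box contains ≥ r objects we need more than (r − 1) · k objects total. Threshold: n = (r − 1) · k + 1. With r = 19 and k = 112: n = 18 · 112 + 1 = 2016 + 1 = 2017. For n = 2016 = 18 · 112, we can put exactly 18 objects in every box, avoiding 19 in any single one — so 2017 is tight.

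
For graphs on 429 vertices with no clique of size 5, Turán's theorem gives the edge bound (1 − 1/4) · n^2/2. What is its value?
Turán density bound = (3/4) · 429^2/2 = 552123/8 ≈ 69015.375

Turán's theorem: ex(n, K_{r+1}) is achieved by the complete r-partite Turán graph T(n, r) with parts as balanced as possible, and is at most (1 − 1/r) · n^2/2. For r = 4, n = 429: the density bound is (3/4) · 184041/2 = 552123/8 ≈ 69015.375. The integer-valued extremum is e(T(429, 4)) = 69015, which is strictly less than the density bound 552123/8 since 4 ∤ 429 (the parts of T(429, 4) cannot all be equal).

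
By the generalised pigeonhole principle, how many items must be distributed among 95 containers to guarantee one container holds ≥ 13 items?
n = (13 − 1)·95 + 1 = 1141

By the generalised pigeonhole principle, to guarantee some box contains ≥ r objects we need more than (r − 1) · k objects total. Threshold: n = (r − 1) · k + 1. With r = 13 and k = 95: n = 12 · 95 + 1 = 1140 + 1 = 1141. For n = 1140 = 12 · 95, we can put exactly 12 objects in every box, avoiding 13 in any single one — so 1141 is tight.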